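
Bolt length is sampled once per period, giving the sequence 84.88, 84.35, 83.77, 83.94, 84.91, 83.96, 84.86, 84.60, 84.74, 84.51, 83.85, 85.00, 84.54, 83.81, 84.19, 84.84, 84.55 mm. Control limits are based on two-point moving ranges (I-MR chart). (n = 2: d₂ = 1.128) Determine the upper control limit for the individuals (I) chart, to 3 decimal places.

X̄ = (84.88 + 84.35 + 83.77 + 83.94 + 84.91 + 83.96 + 84.86 + 84.60 + 84.74 + 84.51 + 83.85 + 85.00 + 84.54 + 83.81 + 84.19 + 84.84 + 84.55) / 17 = 84.4294
Moving ranges: 0.53, 0.58, 0.17, 0.97, 0.95, 0.90, 0.26, 0.14, 0.23, 0.66, 1.15, 0.46, 0.73, 0.38, 0.65, 0.29; M̄R̄ = 9.0500 / 16 = 0.5656
UCL = X̄ + 3·M̄R̄/d₂ = 84.4294 + 3 × 0.5656 / 1.128 = 85.9337

85.934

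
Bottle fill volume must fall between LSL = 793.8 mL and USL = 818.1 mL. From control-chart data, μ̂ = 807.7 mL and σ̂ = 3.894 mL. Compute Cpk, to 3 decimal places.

Cpu = (USL − μ̂) / (3σ̂) = (818.1 − 807.7) / (3 × 3.894) = 0.8903; Cpl = (μ̂ − LSL) / (3σ̂) = (807.7 − 793.8) / (3 × 3.894) = 1.1899; Cpk = min(Cpu, Cpl) = 0.8903

0.890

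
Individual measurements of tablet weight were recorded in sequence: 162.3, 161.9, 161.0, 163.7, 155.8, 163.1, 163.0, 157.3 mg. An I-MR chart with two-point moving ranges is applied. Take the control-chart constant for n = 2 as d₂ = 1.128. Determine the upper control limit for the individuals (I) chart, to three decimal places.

X̄ = (162.3 + 161.9 + 161.0 + 163.7 + 155.8 + 163.1 + 163.0 + 157.3) / 8 = 161.0125
Moving ranges: 0.4, 0.9, 2.7, 7.9, 7.3, 0.1, 5.7; M̄R̄ = 25.0000 / 7 = 3.5714
UCL = X̄ + 3·M̄R̄/d₂ = 161.0125 + 3 × 3.5714 / 1.128 = 170.5110

170.511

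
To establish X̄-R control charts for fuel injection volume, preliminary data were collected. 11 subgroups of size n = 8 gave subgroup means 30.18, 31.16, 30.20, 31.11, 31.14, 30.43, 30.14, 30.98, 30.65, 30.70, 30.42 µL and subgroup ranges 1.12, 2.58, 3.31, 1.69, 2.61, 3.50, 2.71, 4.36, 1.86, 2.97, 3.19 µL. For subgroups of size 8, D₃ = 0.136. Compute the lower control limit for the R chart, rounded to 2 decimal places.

0.37

R̄ = (1.12 + 2.58 + 3.31 + 1.69 + 2.61 + 3.50 + 2.71 + 4.36 + 1.86 + 2.97 + 3.19) / 11 = 29.9000 / 11 = 2.7182
LCL_R = D₃·R̄ = 0.136 × 2.7182 = 0.3697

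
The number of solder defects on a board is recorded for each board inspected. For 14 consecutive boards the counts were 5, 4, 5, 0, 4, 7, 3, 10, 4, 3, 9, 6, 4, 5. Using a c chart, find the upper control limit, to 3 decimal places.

11.589

c̄ = (5 + 4 + 5 + 0 + 4 + 7 + 3 + 10 + 4 + 3 + 9 + 6 + 4 + 5) / 14 = 69 / 14 = 4.9286
UCL = c̄ + 3√c̄ = 4.9286 + 3 × √4.9286 = 4.9286 + 3 × 2.2200 = 11.5887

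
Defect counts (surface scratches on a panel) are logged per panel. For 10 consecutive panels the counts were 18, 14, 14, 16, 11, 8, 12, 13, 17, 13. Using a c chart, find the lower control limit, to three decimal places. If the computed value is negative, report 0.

2.537

c̄ = (18 + 14 + 14 + 16 + 11 + 8 + 12 + 13 + 17 + 13) / 10 = 136 / 10 = 13.6000
LCL = c̄ − 3√c̄ = 13.6000 − 3 × 3.6878 = 2.5365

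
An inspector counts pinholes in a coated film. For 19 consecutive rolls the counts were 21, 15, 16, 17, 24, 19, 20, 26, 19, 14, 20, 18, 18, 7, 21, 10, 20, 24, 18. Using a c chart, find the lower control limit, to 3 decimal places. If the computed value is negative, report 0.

c̄ = (21 + 15 + 16 + 17 + 24 + 19 + 20 + 26 + 19 + 14 + 20 + 18 + 18 + 7 + 21 + 10 + 20 + 24 + 18) / 19 = 347 / 19 = 18.2632
LCL = c̄ − 3√c̄ = 18.2632 − 3 × 4.2735 = 5.4425

5.443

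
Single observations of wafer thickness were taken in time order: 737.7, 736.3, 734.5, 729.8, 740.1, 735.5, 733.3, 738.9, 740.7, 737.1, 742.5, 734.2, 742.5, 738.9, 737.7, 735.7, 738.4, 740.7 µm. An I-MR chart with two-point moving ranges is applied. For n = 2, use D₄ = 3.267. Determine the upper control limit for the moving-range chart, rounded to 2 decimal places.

13.41

Moving ranges: 1.4, 1.8, 4.7, 10.3, 4.6, 2.2, 5.6, 1.8, 3.6, 5.4, 8.3, 8.3, 3.6, 1.2, 2.0, 2.7, 2.3; M̄R̄ = 69.8000 / 17 = 4.1059
UCL_MR = D₄·M̄R̄ = 3.267 × 4.1059 = 13.4139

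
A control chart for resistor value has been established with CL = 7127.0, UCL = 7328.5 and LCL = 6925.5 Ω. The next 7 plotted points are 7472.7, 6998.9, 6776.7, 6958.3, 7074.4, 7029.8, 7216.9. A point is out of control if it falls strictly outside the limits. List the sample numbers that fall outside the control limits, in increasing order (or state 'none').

1, 3

Compare each point to [6925.5, 7328.5]: sample 1 = 7472.7 > UCL; sample 3 = 6776.7 < LCL.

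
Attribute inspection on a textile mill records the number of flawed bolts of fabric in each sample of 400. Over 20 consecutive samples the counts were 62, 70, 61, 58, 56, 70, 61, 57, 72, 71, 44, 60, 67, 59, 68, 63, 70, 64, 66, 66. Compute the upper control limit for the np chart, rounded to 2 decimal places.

p̄ = Σdᵢ / (k·n) = 1265 / (20 × 400) = 0.15812
UCL = np̄ + 3·√(np̄(1−p̄)) = 63.2500 + 3 × √(63.2500×0.84188) = 63.2500 + 3 × 7.2972 = 85.1415

85.14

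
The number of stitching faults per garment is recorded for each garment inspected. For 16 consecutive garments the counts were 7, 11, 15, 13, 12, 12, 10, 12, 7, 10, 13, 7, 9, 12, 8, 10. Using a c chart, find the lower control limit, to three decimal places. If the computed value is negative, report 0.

c̄ = (7 + 11 + 15 + 13 + 12 + 12 + 10 + 12 + 7 + 10 + 13 + 7 + 9 + 12 + 8 + 10) / 16 = 168 / 16 = 10.5000
LCL = c̄ − 3√c̄ = 10.5000 − 3 × 3.2404 = 0.7789

0.779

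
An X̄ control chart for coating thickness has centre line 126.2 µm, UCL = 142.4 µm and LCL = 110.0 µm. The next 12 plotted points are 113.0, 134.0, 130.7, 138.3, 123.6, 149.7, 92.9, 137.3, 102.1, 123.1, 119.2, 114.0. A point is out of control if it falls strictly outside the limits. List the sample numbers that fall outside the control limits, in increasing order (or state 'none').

Compare each point to [110.0, 142.4]: sample 6 = 149.7 > UCL; sample 7 = 92.9 < LCL; sample 9 = 102.1 < LCL.

6, 7, 9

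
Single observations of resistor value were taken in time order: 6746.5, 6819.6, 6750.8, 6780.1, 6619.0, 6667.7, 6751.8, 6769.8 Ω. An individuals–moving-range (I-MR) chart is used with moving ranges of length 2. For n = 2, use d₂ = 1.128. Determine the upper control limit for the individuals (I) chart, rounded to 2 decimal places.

X̄ = (6746.5 + 6819.6 + 6750.8 + 6780.1 + 6619.0 + 6667.7 + 6751.8 + 6769.8) / 8 = 6738.1625
Moving ranges: 73.1, 68.8, 29.3, 161.1, 48.7, 84.1, 18.0; M̄R̄ = 483.1000 / 7 = 69.0143
UCL = X̄ + 3·M̄R̄/d₂ = 6738.1625 + 3 × 69.0143 / 1.128 = 6921.7111

6921.71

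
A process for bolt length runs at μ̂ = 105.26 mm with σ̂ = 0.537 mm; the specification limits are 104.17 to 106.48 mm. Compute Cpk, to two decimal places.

Cpu = (USL − μ̂) / (3σ̂) = (106.48 − 105.26) / (3 × 0.537) = 0.7573; Cpl = (μ̂ − LSL) / (3σ̂) = (105.26 − 104.17) / (3 × 0.537) = 0.6766; Cpk = min(Cpu, Cpl) = 0.6766

0.68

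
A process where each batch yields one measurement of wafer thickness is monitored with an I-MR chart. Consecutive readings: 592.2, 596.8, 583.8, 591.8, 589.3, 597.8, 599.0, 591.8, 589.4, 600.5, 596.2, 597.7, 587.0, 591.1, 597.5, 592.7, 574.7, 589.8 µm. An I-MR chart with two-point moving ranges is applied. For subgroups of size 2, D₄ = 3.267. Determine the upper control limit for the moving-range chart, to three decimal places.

Moving ranges: 4.6, 13.0, 8.0, 2.5, 8.5, 1.2, 7.2, 2.4, 11.1, 4.3, 1.5, 10.7, 4.1, 6.4, 4.8, 18.0, 15.1; M̄R̄ = 123.4000 / 17 = 7.2588
UCL_MR = D₄·M̄R̄ = 3.267 × 7.2588 = 23.7146

23.715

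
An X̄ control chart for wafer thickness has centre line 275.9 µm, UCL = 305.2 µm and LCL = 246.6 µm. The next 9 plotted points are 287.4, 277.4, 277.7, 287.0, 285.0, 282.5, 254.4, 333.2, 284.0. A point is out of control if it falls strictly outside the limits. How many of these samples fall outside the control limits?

1

Compare each point to [246.6, 305.2]: sample 8 = 333.2 > UCL.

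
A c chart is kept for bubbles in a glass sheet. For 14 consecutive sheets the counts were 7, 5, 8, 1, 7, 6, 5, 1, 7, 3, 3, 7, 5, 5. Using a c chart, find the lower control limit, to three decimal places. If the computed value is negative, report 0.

c̄ = (7 + 5 + 8 + 1 + 7 + 6 + 5 + 1 + 7 + 3 + 3 + 7 + 5 + 5) / 14 = 70 / 14 = 5.0000
LCL = c̄ − 3√c̄ = 5.0000 − 3 × 2.2361 = -1.7082 → 0 (cannot be negative)

0.000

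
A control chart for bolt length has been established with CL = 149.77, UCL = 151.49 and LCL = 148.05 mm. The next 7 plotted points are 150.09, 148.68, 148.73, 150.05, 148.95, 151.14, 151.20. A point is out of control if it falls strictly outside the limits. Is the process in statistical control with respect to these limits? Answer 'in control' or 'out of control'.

All 7 points lie within [148.05, 151.49].

in control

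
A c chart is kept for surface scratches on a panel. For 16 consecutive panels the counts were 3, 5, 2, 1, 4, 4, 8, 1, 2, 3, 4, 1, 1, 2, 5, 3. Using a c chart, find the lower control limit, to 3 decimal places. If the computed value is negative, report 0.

0.000

c̄ = (3 + 5 + 2 + 1 + 4 + 4 + 8 + 1 + 2 + 3 + 4 + 1 + 1 + 2 + 5 + 3) / 16 = 49 / 16 = 3.0625
LCL = c̄ − 3√c̄ = 3.0625 − 3 × 1.7500 = -2.1875 → 0 (cannot be negative)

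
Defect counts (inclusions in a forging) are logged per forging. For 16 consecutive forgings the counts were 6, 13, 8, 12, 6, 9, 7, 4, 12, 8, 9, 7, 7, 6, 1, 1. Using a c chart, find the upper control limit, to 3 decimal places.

c̄ = (6 + 13 + 8 + 12 + 6 + 9 + 7 + 4 + 12 + 8 + 9 + 7 + 7 + 6 + 1 + 1) / 16 = 116 / 16 = 7.2500
UCL = c̄ + 3√c̄ = 7.2500 + 3 × √7.2500 = 7.2500 + 3 × 2.6926 = 15.3277

15.328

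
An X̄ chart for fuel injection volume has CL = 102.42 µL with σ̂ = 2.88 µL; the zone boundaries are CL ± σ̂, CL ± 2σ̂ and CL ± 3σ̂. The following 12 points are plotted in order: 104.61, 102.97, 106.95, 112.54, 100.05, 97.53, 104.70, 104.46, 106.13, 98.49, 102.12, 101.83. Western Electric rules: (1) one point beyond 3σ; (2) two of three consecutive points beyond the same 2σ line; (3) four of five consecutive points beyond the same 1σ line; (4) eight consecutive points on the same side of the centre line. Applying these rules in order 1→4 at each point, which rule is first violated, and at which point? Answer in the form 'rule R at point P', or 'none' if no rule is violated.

Zone of each point (C = within 1σ̂, B = 1σ̂–2σ̂, A = 2σ̂–3σ̂, * = beyond 3σ̂; sign = side of CL): 1:+C, 2:+C, 3:+B, 4:+*, 5:-C, 6:-B, 7:+C, 8:+C, 9:+B, 10:-B, 11:-C, 12:-C
Rule 1 (one point beyond the 3σ limits) is satisfied at point 4.

rule 1 at point 4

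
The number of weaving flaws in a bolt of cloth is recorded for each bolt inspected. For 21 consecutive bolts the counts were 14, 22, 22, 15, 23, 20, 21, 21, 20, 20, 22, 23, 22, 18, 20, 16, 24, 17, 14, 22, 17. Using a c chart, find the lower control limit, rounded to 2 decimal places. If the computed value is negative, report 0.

6.36

c̄ = (14 + 22 + 22 + 15 + 23 + 20 + 21 + 21 + 20 + 20 + 22 + 23 + 22 + 18 + 20 + 16 + 24 + 17 + 14 + 22 + 17) / 21 = 413 / 21 = 19.6667
LCL = c̄ − 3√c̄ = 19.6667 − 3 × 4.4347 = 6.3625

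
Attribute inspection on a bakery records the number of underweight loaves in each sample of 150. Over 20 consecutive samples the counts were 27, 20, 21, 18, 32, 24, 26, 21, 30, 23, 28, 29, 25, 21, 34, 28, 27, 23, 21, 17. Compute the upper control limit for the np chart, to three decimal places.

38.388

p̄ = Σdᵢ / (k·n) = 495 / (20 × 150) = 0.16500
UCL = np̄ + 3·√(np̄(1−p̄)) = 24.7500 + 3 × √(24.7500×0.83500) = 24.7500 + 3 × 4.5460 = 38.3880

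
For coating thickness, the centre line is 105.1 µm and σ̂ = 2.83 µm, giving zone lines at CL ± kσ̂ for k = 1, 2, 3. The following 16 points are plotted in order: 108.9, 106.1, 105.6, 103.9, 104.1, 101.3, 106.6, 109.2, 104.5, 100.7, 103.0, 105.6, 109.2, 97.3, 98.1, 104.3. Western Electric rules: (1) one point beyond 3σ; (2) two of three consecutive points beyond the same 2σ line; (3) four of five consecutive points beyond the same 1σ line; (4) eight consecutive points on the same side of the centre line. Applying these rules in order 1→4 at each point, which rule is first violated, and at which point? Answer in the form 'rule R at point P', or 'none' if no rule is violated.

rule 2 at point 15

Zone of each point (C = within 1σ̂, B = 1σ̂–2σ̂, A = 2σ̂–3σ̂, * = beyond 3σ̂; sign = side of CL): 1:+B, 2:+C, 3:+C, 4:-C, 5:-C, 6:-B, 7:+C, 8:+B, 9:-C, 10:-B, 11:-C, 12:+C, 13:+B, 14:-A, 15:-A, 16:-C
Rule 2 (two of three consecutive points beyond the same 2σ limit) is satisfied at point 15.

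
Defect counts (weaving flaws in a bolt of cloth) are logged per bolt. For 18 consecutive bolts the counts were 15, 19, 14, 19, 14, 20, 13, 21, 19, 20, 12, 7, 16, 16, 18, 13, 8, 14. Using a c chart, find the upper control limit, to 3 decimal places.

27.234

c̄ = (15 + 19 + 14 + 19 + 14 + 20 + 13 + 21 + 19 + 20 + 12 + 7 + 16 + 16 + 18 + 13 + 8 + 14) / 18 = 278 / 18 = 15.4444
UCL = c̄ + 3√c̄ = 15.4444 + 3 × √15.4444 = 15.4444 + 3 × 3.9299 = 27.2343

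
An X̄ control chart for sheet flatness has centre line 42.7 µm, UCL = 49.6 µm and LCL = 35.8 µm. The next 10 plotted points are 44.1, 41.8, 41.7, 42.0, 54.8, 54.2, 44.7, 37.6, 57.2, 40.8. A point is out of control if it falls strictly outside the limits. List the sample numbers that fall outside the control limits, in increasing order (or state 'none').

5, 6, 9

Compare each point to [35.8, 49.6]: sample 5 = 54.8 > UCL; sample 6 = 54.2 > UCL; sample 9 = 57.2 > UCL.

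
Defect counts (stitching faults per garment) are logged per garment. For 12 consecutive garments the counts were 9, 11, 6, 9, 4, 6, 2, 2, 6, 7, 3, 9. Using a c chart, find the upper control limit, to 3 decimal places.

c̄ = (9 + 11 + 6 + 9 + 4 + 6 + 2 + 2 + 6 + 7 + 3 + 9) / 12 = 74 / 12 = 6.1667
UCL = c̄ + 3√c̄ = 6.1667 + 3 × √6.1667 = 6.1667 + 3 × 2.4833 = 13.6165

13.616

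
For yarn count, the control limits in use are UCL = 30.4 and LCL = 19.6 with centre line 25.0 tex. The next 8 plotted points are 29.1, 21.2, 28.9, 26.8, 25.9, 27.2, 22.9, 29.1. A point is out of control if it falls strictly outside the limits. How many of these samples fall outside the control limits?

All 8 points lie within [19.6, 30.4].

0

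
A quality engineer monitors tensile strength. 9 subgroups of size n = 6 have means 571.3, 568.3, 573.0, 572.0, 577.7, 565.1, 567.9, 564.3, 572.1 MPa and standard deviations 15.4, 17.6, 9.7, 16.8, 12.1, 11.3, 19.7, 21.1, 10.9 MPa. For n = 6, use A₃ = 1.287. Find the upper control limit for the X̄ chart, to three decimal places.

589.437

X̄̄ = (571.3 + 568.3 + 573.0 + 572.0 + 577.7 + 565.1 + 567.9 + 564.3 + 572.1) / 9 = 570.1889
s̄ = (15.4 + 17.6 + 9.7 + 16.8 + 12.1 + 11.3 + 19.7 + 21.1 + 10.9) / 9 = 14.9556
UCL = X̄̄ + A₃·s̄ = 570.1889 + 1.287 × 14.9556 = 589.4367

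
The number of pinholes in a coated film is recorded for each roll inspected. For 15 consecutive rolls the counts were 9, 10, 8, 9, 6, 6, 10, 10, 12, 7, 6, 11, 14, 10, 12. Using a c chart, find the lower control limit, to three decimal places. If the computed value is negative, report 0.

0.168

c̄ = (9 + 10 + 8 + 9 + 6 + 6 + 10 + 10 + 12 + 7 + 6 + 11 + 14 + 10 + 12) / 15 = 140 / 15 = 9.3333
LCL = c̄ − 3√c̄ = 9.3333 − 3 × 3.0551 = 0.1682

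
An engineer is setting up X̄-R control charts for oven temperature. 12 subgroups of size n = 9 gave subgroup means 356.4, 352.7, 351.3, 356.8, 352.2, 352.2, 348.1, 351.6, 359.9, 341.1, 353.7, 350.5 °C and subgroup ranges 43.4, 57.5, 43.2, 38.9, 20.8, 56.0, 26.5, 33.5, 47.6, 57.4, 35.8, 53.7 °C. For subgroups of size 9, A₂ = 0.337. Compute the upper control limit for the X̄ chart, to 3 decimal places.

X̄̄ = (356.4 + 352.7 + 351.3 + 356.8 + 352.2 + 352.2 + 348.1 + 351.6 + 359.9 + 341.1 + 353.7 + 350.5) / 12 = 4226.5000 / 12 = 352.2083
R̄ = (43.4 + 57.5 + 43.2 + 38.9 + 20.8 + 56.0 + 26.5 + 33.5 + 47.6 + 57.4 + 35.8 + 53.7) / 12 = 514.3000 / 12 = 42.8583
UCL = X̄̄ + A₂·R̄ = 352.2083 + 0.337 × 42.8583 = 366.6516

366.652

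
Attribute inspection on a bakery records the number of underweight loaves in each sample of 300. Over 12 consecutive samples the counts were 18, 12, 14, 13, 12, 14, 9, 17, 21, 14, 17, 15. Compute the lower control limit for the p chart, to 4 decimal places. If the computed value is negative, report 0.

0.0115

p̄ = Σdᵢ / (k·n) = 176 / (12 × 300) = 0.04889
LCL = p̄ − 3·√(p̄(1−p̄)/n) = 0.04889 − 3 × 0.01245 = 0.01154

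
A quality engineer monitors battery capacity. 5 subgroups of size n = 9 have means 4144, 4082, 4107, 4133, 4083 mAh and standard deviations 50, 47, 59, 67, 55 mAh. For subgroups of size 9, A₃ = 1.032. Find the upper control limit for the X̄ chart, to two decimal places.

X̄̄ = (4144 + 4082 + 4107 + 4133 + 4083) / 5 = 4109.8000
s̄ = (50 + 47 + 59 + 67 + 55) / 5 = 55.6000
UCL = X̄̄ + A₃·s̄ = 4109.8000 + 1.032 × 55.6000 = 4167.1792

4167.18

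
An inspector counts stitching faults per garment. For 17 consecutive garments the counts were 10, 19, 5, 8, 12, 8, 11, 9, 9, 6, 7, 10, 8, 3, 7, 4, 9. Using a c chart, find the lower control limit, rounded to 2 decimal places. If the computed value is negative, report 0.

c̄ = (10 + 19 + 5 + 8 + 12 + 8 + 11 + 9 + 9 + 6 + 7 + 10 + 8 + 3 + 7 + 4 + 9) / 17 = 145 / 17 = 8.5294
LCL = c̄ − 3√c̄ = 8.5294 − 3 × 2.9205 = -0.2321 → 0 (cannot be negative)

0.00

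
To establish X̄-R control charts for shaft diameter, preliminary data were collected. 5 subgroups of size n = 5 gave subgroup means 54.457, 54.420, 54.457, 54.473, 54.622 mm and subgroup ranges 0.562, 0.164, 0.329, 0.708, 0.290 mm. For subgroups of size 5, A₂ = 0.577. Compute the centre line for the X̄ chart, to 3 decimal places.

X̄̄ = (54.457 + 54.420 + 54.457 + 54.473 + 54.622) / 5 = 272.4290 / 5 = 54.4858
CL = X̄̄ = 54.4858

54.486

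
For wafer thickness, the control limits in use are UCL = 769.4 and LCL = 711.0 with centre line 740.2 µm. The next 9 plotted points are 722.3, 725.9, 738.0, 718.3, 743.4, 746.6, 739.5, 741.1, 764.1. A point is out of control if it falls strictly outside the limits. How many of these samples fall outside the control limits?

0

All 9 points lie within [711.0, 769.4].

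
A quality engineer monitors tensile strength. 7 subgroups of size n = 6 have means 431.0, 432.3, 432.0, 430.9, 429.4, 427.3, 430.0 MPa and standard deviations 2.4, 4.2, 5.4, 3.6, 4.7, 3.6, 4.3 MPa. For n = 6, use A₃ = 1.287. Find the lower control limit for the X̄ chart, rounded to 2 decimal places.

425.23

X̄̄ = (431.0 + 432.3 + 432.0 + 430.9 + 429.4 + 427.3 + 430.0) / 7 = 430.4143
s̄ = (2.4 + 4.2 + 5.4 + 3.6 + 4.7 + 3.6 + 4.3) / 7 = 4.0286
LCL = X̄̄ − A₃·s̄ = 430.4143 − 1.287 × 4.0286 = 425.2295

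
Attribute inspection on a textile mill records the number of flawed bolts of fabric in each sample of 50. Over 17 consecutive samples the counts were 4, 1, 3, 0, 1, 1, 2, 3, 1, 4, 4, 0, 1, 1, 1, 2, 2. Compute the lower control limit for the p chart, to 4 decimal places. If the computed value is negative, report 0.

0.0000

p̄ = Σdᵢ / (k·n) = 31 / (17 × 50) = 0.03647
LCL = p̄ − 3·√(p̄(1−p̄)/n) = 0.03647 − 3 × 0.02651 = -0.04306 → 0 (negative, so LCL = 0)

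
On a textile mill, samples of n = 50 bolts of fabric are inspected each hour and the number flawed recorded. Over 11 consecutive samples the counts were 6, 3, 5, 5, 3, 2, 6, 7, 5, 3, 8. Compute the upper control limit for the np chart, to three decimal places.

p̄ = Σdᵢ / (k·n) = 53 / (11 × 50) = 0.09636
UCL = np̄ + 3·√(np̄(1−p̄)) = 4.8182 + 3 × √(4.8182×0.90364) = 4.8182 + 3 × 2.0866 = 11.0780

11.078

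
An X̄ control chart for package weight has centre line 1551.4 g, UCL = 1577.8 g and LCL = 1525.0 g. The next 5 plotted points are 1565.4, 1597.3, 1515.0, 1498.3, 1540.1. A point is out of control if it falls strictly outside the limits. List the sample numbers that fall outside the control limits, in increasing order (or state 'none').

Compare each point to [1525.0, 1577.8]: sample 2 = 1597.3 > UCL; sample 3 = 1515.0 < LCL; sample 4 = 1498.3 < LCL.

2, 3, 4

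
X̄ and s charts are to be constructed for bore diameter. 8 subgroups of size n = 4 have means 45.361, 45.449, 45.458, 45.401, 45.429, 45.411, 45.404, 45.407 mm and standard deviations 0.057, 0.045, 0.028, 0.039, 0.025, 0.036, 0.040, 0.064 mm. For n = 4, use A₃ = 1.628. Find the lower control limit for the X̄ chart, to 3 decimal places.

45.347

X̄̄ = (45.361 + 45.449 + 45.458 + 45.401 + 45.429 + 45.411 + 45.404 + 45.407) / 8 = 45.4150
s̄ = (0.057 + 0.045 + 0.028 + 0.039 + 0.025 + 0.036 + 0.040 + 0.064) / 8 = 0.0418
LCL = X̄̄ − A₃·s̄ = 45.4150 − 1.628 × 0.0418 = 45.3470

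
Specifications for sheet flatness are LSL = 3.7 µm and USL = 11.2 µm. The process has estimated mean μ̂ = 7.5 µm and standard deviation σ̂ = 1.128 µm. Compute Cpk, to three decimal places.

1.093

Cpu = (USL − μ̂) / (3σ̂) = (11.2 − 7.5) / (3 × 1.128) = 1.0934; Cpl = (μ̂ − LSL) / (3σ̂) = (7.5 − 3.7) / (3 × 1.128) = 1.1229; Cpk = min(Cpu, Cpl) = 1.0934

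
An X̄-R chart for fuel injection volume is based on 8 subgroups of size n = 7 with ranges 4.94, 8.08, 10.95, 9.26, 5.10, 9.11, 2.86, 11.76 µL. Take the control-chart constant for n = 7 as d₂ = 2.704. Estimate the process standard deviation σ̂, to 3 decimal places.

2.869

R̄ = (4.94 + 8.08 + 10.95 + 9.26 + 5.10 + 9.11 + 2.86 + 11.76) / 8 = 7.7575
σ̂ = R̄ / d₂ = 7.7575 / 2.704 = 2.8689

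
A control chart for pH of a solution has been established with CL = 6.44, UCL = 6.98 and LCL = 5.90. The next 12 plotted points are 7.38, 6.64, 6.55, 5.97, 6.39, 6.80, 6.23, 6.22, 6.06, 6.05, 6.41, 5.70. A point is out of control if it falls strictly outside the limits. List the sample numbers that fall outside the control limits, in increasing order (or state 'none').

Compare each point to [5.90, 6.98]: sample 1 = 7.38 > UCL; sample 12 = 5.70 < LCL.

1, 12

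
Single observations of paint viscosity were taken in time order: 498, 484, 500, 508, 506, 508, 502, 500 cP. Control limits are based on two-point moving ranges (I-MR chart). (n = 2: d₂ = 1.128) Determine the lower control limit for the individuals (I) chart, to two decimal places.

X̄ = (498 + 484 + 500 + 508 + 506 + 508 + 502 + 500) / 8 = 500.7500
Moving ranges: 14, 16, 8, 2, 2, 6, 2; M̄R̄ = 50.0000 / 7 = 7.1429
LCL = X̄ − 3·M̄R̄/d₂ = 500.7500 − 3 × 7.1429 / 1.128 = 481.7530

481.75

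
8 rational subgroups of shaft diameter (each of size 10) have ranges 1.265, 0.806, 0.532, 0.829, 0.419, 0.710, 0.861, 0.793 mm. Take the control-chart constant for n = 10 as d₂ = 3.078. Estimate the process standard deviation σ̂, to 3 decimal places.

R̄ = (1.265 + 0.806 + 0.532 + 0.829 + 0.419 + 0.710 + 0.861 + 0.793) / 8 = 0.7769
σ̂ = R̄ / d₂ = 0.7769 / 3.078 = 0.2524

0.252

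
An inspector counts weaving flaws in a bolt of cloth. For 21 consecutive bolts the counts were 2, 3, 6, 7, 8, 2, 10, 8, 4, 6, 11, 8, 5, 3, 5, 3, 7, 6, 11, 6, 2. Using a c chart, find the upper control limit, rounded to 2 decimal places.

13.12

c̄ = (2 + 3 + 6 + 7 + 8 + 2 + 10 + 8 + 4 + 6 + 11 + 8 + 5 + 3 + 5 + 3 + 7 + 6 + 11 + 6 + 2) / 21 = 123 / 21 = 5.8571
UCL = c̄ + 3√c̄ = 5.8571 + 3 × √5.8571 = 5.8571 + 3 × 2.4202 = 13.1176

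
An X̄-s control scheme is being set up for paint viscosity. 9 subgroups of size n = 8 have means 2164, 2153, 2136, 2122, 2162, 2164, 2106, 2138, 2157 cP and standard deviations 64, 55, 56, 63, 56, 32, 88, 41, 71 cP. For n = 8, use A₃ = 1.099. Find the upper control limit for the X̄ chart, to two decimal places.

X̄̄ = (2164 + 2153 + 2136 + 2122 + 2162 + 2164 + 2106 + 2138 + 2157) / 9 = 2144.6667
s̄ = (64 + 55 + 56 + 63 + 56 + 32 + 88 + 41 + 71) / 9 = 58.4444
UCL = X̄̄ + A₃·s̄ = 2144.6667 + 1.099 × 58.4444 = 2208.8971

2208.90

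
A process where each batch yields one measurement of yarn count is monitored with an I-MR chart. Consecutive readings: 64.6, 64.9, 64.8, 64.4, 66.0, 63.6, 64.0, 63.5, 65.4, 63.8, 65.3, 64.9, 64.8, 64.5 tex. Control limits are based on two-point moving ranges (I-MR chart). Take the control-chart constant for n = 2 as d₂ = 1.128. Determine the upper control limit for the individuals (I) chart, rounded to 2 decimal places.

66.96

X̄ = (64.6 + 64.9 + 64.8 + 64.4 + 66.0 + 63.6 + 64.0 + 63.5 + 65.4 + 63.8 + 65.3 + 64.9 + 64.8 + 64.5) / 14 = 64.6071
Moving ranges: 0.3, 0.1, 0.4, 1.6, 2.4, 0.4, 0.5, 1.9, 1.6, 1.5, 0.4, 0.1, 0.3; M̄R̄ = 11.5000 / 13 = 0.8846
UCL = X̄ + 3·M̄R̄/d₂ = 64.6071 + 3 × 0.8846 / 1.128 = 66.9598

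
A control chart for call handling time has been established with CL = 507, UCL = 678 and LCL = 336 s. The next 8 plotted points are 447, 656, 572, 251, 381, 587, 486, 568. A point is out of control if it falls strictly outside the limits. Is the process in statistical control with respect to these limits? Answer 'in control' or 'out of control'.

Compare each point to [336, 678]: sample 4 = 251 < LCL.

out of control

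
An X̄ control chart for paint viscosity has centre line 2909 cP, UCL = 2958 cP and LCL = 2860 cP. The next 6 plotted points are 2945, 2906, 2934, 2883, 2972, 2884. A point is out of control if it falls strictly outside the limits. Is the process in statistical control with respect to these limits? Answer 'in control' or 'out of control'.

out of control

Compare each point to [2860, 2958]: sample 5 = 2972 > UCL.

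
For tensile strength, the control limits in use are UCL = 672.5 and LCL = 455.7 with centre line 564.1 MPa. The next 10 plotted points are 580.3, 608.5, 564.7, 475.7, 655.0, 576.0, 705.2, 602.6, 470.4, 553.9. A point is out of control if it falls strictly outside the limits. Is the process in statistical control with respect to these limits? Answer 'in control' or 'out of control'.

out of control

Compare each point to [455.7, 672.5]: sample 7 = 705.2 > UCL.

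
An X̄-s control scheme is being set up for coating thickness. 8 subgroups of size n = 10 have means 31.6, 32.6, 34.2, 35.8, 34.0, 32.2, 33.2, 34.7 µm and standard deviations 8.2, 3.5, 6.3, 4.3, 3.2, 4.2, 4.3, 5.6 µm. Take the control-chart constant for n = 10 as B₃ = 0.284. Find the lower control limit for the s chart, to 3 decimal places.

s̄ = (8.2 + 3.5 + 6.3 + 4.3 + 3.2 + 4.2 + 4.3 + 5.6) / 8 = 4.9500
LCL_s = B₃·s̄ = 0.284 × 4.9500 = 1.4058

1.406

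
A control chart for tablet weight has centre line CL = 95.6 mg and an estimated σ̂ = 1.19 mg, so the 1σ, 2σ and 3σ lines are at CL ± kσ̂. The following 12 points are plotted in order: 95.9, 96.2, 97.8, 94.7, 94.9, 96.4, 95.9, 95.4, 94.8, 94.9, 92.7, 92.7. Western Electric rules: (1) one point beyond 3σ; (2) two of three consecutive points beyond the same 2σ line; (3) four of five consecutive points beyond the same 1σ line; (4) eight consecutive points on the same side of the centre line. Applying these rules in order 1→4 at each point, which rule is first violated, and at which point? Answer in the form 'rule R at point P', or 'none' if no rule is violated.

rule 2 at point 12

Zone of each point (C = within 1σ̂, B = 1σ̂–2σ̂, A = 2σ̂–3σ̂, * = beyond 3σ̂; sign = side of CL): 1:+C, 2:+C, 3:+B, 4:-C, 5:-C, 6:+C, 7:+C, 8:-C, 9:-C, 10:-C, 11:-A, 12:-A
Rule 2 (two of three consecutive points beyond the same 2σ limit) is satisfied at point 12.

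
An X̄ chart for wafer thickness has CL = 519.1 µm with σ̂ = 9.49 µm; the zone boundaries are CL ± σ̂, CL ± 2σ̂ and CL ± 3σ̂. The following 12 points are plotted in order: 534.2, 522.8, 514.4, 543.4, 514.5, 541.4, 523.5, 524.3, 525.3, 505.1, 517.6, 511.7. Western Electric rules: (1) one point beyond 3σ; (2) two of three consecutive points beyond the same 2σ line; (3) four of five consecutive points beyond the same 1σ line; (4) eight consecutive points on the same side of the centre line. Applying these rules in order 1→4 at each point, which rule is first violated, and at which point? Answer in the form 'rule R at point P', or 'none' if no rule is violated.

rule 2 at point 6

Zone of each point (C = within 1σ̂, B = 1σ̂–2σ̂, A = 2σ̂–3σ̂, * = beyond 3σ̂; sign = side of CL): 1:+B, 2:+C, 3:-C, 4:+A, 5:-C, 6:+A, 7:+C, 8:+C, 9:+C, 10:-B, 11:-C, 12:-C
Rule 2 (two of three consecutive points beyond the same 2σ limit) is satisfied at point 6.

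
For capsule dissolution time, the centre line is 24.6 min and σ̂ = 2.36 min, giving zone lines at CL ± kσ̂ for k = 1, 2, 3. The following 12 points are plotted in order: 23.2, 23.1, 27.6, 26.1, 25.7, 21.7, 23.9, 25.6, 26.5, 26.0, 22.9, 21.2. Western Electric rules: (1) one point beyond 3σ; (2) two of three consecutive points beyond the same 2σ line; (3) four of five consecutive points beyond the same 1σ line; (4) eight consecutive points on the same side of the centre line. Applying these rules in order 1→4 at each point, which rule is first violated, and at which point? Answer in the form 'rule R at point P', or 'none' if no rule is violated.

Zone of each point (C = within 1σ̂, B = 1σ̂–2σ̂, A = 2σ̂–3σ̂, * = beyond 3σ̂; sign = side of CL): 1:-C, 2:-C, 3:+B, 4:+C, 5:+C, 6:-B, 7:-C, 8:+C, 9:+C, 10:+C, 11:-C, 12:-B
No rule fires across all 12 points.

none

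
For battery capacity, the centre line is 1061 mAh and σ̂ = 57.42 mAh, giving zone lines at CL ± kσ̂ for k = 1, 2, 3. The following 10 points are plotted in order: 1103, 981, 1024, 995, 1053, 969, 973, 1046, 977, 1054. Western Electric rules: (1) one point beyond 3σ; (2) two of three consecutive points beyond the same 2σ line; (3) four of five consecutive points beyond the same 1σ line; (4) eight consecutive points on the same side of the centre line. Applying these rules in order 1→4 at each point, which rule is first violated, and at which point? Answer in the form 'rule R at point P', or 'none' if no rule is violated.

Zone of each point (C = within 1σ̂, B = 1σ̂–2σ̂, A = 2σ̂–3σ̂, * = beyond 3σ̂; sign = side of CL): 1:+C, 2:-B, 3:-C, 4:-B, 5:-C, 6:-B, 7:-B, 8:-C, 9:-B, 10:-C
Rule 4 (eight consecutive points on the same side of the centre line) is satisfied at point 9.

rule 4 at point 9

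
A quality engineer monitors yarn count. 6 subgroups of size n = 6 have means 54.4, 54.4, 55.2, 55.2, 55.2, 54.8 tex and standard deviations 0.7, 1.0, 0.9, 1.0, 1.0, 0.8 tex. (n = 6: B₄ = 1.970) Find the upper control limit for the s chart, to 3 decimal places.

s̄ = (0.7 + 1.0 + 0.9 + 1.0 + 1.0 + 0.8) / 6 = 0.9000
UCL_s = B₄·s̄ = 1.970 × 0.9000 = 1.7730

1.773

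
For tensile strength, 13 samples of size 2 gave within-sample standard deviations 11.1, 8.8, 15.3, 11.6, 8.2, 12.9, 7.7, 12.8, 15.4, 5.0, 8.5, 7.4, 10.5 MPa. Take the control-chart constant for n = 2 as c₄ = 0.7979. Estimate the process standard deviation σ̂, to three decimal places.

s̄ = (11.1 + 8.8 + 15.3 + 11.6 + 8.2 + 12.9 + 7.7 + 12.8 + 15.4 + 5.0 + 8.5 + 7.4 + 10.5) / 13 = 10.4000
σ̂ = s̄ / c₄ = 10.4000 / 0.7979 = 13.0342

13.034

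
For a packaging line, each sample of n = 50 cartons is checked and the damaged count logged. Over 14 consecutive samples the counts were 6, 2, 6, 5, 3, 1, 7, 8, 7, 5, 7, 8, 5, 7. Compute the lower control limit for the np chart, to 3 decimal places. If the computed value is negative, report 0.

p̄ = Σdᵢ / (k·n) = 77 / (14 × 50) = 0.11000
LCL = np̄ − 3·√(np̄(1−p̄)) = 5.5000 − 3 × 2.2125 = -1.1374 → 0 (negative, so LCL = 0)

0.000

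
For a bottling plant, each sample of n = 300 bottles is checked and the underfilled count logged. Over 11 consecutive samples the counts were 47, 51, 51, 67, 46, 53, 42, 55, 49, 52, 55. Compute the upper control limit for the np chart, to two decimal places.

71.25

p̄ = Σdᵢ / (k·n) = 568 / (11 × 300) = 0.17212
UCL = np̄ + 3·√(np̄(1−p̄)) = 51.6364 + 3 × √(51.6364×0.82788) = 51.6364 + 3 × 6.5382 = 71.2511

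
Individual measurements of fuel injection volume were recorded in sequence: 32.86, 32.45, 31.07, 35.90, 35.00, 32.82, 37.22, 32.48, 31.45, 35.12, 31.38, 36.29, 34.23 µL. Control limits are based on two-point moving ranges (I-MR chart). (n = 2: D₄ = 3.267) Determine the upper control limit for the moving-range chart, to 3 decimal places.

Moving ranges: 0.41, 1.38, 4.83, 0.90, 2.18, 4.40, 4.74, 1.03, 3.67, 3.74, 4.91, 2.06; M̄R̄ = 34.2500 / 12 = 2.8542
UCL_MR = D₄·M̄R̄ = 3.267 × 2.8542 = 9.3246

9.325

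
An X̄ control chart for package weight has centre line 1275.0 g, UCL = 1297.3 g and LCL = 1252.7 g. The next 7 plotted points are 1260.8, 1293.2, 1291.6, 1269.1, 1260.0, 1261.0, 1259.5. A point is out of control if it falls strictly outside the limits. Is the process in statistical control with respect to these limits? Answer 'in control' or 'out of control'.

All 7 points lie within [1252.7, 1297.3].

in control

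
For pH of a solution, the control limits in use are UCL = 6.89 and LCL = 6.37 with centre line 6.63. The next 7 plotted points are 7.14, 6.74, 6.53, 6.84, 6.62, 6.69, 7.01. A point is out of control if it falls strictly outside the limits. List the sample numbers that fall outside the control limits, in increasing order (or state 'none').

1, 7

Compare each point to [6.37, 6.89]: sample 1 = 7.14 > UCL; sample 7 = 7.01 > UCL.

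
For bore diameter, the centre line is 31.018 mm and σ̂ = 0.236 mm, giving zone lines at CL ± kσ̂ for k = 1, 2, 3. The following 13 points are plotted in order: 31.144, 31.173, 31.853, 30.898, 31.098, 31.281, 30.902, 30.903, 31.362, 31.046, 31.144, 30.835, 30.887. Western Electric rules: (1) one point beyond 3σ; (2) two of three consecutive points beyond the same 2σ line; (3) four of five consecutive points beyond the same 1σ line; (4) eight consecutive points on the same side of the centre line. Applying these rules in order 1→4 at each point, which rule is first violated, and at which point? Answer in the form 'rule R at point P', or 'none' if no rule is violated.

Zone of each point (C = within 1σ̂, B = 1σ̂–2σ̂, A = 2σ̂–3σ̂, * = beyond 3σ̂; sign = side of CL): 1:+C, 2:+C, 3:+*, 4:-C, 5:+C, 6:+B, 7:-C, 8:-C, 9:+B, 10:+C, 11:+C, 12:-C, 13:-C
Rule 1 (one point beyond the 3σ limits) is satisfied at point 3.

rule 1 at point 3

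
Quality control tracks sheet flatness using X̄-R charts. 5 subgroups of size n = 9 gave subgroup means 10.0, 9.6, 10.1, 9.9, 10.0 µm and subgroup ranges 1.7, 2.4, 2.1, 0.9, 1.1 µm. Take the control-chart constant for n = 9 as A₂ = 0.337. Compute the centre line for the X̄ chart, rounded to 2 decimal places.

X̄̄ = (10.0 + 9.6 + 10.1 + 9.9 + 10.0) / 5 = 49.6000 / 5 = 9.9200
CL = X̄̄ = 9.9200

9.92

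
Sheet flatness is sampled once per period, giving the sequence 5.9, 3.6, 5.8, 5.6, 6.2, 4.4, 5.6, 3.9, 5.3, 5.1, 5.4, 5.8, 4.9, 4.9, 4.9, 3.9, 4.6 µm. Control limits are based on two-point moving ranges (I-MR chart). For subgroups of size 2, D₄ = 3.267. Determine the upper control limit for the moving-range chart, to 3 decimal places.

Moving ranges: 2.3, 2.2, 0.2, 0.6, 1.8, 1.2, 1.7, 1.4, 0.2, 0.3, 0.4, 0.9, 0.0, 0.0, 1.0, 0.7; M̄R̄ = 14.9000 / 16 = 0.9313
UCL_MR = D₄·M̄R̄ = 3.267 × 0.9313 = 3.0424

3.042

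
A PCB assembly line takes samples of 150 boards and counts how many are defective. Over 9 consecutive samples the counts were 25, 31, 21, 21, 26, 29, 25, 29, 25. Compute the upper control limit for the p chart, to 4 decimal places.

0.2643

p̄ = Σdᵢ / (k·n) = 232 / (9 × 150) = 0.17185
UCL = p̄ + 3·√(p̄(1−p̄)/n) = 0.17185 + 3 × √(0.17185×0.82815/150) = 0.17185 + 3 × 0.03080 = 0.26426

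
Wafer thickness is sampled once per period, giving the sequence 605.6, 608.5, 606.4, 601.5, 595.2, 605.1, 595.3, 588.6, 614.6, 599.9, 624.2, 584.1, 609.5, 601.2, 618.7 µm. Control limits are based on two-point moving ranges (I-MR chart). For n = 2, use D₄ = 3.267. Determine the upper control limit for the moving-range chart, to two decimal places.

Moving ranges: 2.9, 2.1, 4.9, 6.3, 9.9, 9.8, 6.7, 26.0, 14.7, 24.3, 40.1, 25.4, 8.3, 17.5; M̄R̄ = 198.9000 / 14 = 14.2071
UCL_MR = D₄·M̄R̄ = 3.267 × 14.2071 = 46.4147

46.41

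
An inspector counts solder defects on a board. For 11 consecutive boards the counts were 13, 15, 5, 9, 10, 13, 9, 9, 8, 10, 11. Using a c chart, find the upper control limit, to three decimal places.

19.755

c̄ = (13 + 15 + 5 + 9 + 10 + 13 + 9 + 9 + 8 + 10 + 11) / 11 = 112 / 11 = 10.1818
UCL = c̄ + 3√c̄ = 10.1818 + 3 × √10.1818 = 10.1818 + 3 × 3.1909 = 19.7545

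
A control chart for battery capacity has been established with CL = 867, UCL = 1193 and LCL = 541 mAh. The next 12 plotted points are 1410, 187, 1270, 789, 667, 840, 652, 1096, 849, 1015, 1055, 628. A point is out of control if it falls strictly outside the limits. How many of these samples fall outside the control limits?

3

Compare each point to [541, 1193]: sample 1 = 1410 > UCL; sample 2 = 187 < LCL; sample 3 = 1270 > UCL.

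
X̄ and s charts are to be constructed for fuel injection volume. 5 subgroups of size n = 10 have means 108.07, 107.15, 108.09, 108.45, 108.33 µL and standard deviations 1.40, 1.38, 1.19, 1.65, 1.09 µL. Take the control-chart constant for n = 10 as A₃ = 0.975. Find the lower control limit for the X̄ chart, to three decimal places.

X̄̄ = (108.07 + 107.15 + 108.09 + 108.45 + 108.33) / 5 = 108.0180
s̄ = (1.40 + 1.38 + 1.19 + 1.65 + 1.09) / 5 = 1.3420
LCL = X̄̄ − A₃·s̄ = 108.0180 − 0.975 × 1.3420 = 106.7096

106.710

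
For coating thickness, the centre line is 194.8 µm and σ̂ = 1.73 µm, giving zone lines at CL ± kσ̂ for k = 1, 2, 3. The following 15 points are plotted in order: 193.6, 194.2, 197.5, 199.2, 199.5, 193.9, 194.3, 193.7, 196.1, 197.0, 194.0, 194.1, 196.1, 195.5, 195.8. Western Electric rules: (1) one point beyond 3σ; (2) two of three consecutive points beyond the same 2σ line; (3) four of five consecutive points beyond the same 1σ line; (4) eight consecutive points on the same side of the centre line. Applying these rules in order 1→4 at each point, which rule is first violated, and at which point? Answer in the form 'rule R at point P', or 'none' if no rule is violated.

Zone of each point (C = within 1σ̂, B = 1σ̂–2σ̂, A = 2σ̂–3σ̂, * = beyond 3σ̂; sign = side of CL): 1:-C, 2:-C, 3:+B, 4:+A, 5:+A, 6:-C, 7:-C, 8:-C, 9:+C, 10:+B, 11:-C, 12:-C, 13:+C, 14:+C, 15:+C
Rule 2 (two of three consecutive points beyond the same 2σ limit) is satisfied at point 5.

rule 2 at point 5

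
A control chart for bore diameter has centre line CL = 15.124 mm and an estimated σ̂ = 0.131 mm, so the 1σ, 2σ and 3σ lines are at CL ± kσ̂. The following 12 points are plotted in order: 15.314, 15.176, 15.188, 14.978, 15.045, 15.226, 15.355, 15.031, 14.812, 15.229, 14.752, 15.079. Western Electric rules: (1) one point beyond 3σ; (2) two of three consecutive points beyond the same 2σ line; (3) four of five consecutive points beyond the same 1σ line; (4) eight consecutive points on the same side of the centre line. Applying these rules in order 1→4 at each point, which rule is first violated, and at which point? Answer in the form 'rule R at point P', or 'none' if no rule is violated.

Zone of each point (C = within 1σ̂, B = 1σ̂–2σ̂, A = 2σ̂–3σ̂, * = beyond 3σ̂; sign = side of CL): 1:+B, 2:+C, 3:+C, 4:-B, 5:-C, 6:+C, 7:+B, 8:-C, 9:-A, 10:+C, 11:-A, 12:-C
Rule 2 (two of three consecutive points beyond the same 2σ limit) is satisfied at point 11.

rule 2 at point 11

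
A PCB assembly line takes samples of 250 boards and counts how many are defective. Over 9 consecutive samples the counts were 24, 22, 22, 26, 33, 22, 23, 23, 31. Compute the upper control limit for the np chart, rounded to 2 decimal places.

p̄ = Σdᵢ / (k·n) = 226 / (9 × 250) = 0.10044
UCL = np̄ + 3·√(np̄(1−p̄)) = 25.1111 + 3 × √(25.1111×0.89956) = 25.1111 + 3 × 4.7528 = 39.3694

39.37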